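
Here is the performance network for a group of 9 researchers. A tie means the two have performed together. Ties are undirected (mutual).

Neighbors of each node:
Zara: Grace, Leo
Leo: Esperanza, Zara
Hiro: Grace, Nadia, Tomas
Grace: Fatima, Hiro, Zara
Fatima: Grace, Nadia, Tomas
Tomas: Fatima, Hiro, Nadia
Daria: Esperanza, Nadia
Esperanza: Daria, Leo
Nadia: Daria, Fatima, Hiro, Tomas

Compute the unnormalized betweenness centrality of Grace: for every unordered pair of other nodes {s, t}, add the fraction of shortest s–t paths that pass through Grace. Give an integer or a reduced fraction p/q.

7

Pairs whose geodesics pass through Grace — Hiro–Fatima: 1/3; Hiro–Leo: 1; Hiro–Zara: 1; Tomas–Leo: 2/3; Tomas–Zara: 2/2; Fatima–Leo: 1; Fatima–Zara: 1; Nadia–Zara: 2/2.
All other pairs contribute 0.
Summing the contributions gives betweenness(Grace) = 7.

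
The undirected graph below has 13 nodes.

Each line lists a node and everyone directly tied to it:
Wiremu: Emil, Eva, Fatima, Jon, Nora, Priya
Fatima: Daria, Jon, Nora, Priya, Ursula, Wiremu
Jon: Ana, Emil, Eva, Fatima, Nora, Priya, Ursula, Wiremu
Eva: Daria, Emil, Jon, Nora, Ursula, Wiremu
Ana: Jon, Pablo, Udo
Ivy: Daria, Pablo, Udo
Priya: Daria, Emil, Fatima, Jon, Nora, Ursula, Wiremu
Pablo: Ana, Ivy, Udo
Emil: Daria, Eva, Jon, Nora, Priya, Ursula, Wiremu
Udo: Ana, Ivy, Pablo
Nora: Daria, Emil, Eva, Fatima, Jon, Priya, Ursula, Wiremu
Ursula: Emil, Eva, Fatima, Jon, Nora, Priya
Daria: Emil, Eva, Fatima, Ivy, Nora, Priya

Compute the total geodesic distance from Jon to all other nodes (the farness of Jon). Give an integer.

Distances from Jon: Ana:1, Daria:2, Emil:1, Eva:1, Fatima:1, Ivy:3, Nora:1, Pablo:2, Priya:1, Udo:2, Ursula:1, Wiremu:1.
Sum = 1 + 2 + 1 + 1 + 1 + 3 + 1 + 2 + 1 + 2 + 1 + 1 = 17.

17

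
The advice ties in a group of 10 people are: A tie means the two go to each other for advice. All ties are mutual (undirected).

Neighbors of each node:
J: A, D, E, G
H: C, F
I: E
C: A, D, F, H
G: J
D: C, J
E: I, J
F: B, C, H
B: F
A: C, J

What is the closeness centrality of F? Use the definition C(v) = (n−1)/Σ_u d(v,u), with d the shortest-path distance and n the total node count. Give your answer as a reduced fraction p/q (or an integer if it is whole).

Distances from F: A:2, B:1, C:1, D:2, E:4, G:4, H:1, I:5, J:3. Sum = 23.
n = 10, so closeness = 9/23.

9/23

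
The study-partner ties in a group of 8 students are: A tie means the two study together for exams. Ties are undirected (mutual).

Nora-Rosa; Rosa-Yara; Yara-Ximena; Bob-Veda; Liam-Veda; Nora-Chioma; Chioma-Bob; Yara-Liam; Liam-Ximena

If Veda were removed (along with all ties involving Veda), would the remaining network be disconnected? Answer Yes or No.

Even without Veda, every remaining node can still reach every other (the residual graph is connected), so Veda is not a cut vertex.

No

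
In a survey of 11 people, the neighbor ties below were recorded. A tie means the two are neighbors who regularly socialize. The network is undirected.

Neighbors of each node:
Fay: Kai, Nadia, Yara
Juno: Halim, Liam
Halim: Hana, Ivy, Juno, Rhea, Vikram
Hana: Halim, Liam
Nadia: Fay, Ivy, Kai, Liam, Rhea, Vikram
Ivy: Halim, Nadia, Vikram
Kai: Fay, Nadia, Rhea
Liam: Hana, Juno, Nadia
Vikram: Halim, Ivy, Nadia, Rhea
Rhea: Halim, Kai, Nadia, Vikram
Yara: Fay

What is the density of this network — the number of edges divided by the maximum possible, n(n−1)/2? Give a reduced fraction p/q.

18/55

There are 18 edges and 11 nodes, so the maximum possible is C(11,2) = 55.
Density = 18/55.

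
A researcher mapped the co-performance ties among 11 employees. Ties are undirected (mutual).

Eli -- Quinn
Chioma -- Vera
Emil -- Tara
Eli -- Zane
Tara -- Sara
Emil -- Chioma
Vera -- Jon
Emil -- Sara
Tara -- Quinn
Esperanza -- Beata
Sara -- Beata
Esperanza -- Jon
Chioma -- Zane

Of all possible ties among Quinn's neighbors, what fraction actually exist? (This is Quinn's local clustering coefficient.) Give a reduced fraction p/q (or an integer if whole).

0

Quinn's neighbors: Eli and Tara (k = 2).
Possible neighbor pairs: C(2,2) = 1. Edges among them: none → e = 0.
Clustering(Quinn) = 0/1.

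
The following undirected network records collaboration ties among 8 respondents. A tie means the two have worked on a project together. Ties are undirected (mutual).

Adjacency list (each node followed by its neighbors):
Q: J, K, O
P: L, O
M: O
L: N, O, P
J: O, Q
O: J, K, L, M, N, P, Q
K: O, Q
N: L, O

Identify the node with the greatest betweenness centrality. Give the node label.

Unnormalized betweenness of each node: J:0, K:0, L:1/2, M:0, N:0, O:16, P:0, Q:1/2.
O has the largest value, 16, making it the main broker — the node through which the most shortest paths run.

O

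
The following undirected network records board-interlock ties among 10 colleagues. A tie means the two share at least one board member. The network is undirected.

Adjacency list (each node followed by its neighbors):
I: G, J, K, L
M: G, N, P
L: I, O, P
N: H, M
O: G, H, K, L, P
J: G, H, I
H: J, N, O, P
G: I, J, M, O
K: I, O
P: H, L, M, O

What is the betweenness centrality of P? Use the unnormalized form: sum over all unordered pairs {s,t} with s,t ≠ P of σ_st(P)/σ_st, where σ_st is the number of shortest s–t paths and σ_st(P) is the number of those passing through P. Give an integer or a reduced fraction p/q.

Pairs whose geodesics pass through P — O–M: 1/2; N–L: 2/3; L–H: 1/2; L–M: 1; H–M: 1/2; K–M: 1/3.
All other pairs contribute 0.
Summing the contributions gives betweenness(P) = 7/2.

7/2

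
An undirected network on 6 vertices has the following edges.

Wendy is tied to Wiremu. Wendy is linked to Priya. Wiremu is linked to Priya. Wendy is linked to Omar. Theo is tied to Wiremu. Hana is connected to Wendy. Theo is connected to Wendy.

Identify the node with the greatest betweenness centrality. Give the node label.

Unnormalized betweenness of each node: Hana:0, Omar:0, Priya:0, Theo:0, Wendy:15/2, Wiremu:1/2.
Wendy has the largest value, 15/2, making it the main broker — the node through which the most shortest paths run.

Wendy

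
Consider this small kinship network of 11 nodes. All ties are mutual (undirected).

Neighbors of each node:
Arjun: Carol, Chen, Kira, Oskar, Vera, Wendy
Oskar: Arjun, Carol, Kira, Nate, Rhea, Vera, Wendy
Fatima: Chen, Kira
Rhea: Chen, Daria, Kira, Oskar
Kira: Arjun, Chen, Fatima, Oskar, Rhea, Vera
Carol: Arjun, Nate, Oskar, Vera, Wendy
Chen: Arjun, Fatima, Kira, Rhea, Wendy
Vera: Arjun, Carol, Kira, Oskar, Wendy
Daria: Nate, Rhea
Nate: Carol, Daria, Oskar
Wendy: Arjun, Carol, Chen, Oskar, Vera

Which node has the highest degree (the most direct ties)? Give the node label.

Degrees — Arjun:6, Carol:5, Chen:5, Daria:2, Fatima:2, Kira:6, Nate:3, Oskar:7, Rhea:4, Vera:5, Wendy:5.
The maximum is 7, attained only by Oskar.

Oskar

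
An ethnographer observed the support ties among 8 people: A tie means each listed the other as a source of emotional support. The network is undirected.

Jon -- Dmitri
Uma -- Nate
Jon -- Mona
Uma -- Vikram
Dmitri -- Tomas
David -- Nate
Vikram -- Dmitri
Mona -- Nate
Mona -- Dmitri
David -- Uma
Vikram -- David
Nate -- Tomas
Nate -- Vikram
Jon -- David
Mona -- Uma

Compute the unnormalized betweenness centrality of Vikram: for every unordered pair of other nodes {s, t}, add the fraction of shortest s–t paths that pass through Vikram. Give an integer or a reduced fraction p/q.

4/3

Pairs whose geodesics pass through Vikram — Uma–Dmitri: 1/2; Nate–Dmitri: 1/3; Dmitri–David: 1/2.
All other pairs contribute 0.
Summing the contributions gives betweenness(Vikram) = 4/3.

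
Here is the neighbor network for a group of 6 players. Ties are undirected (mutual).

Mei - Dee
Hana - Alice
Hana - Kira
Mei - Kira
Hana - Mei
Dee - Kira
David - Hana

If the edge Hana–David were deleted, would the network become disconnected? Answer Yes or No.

Yes

Without the Hana–David edge there is no alternate route between Hana and David, so the network disconnects. It is a bridge.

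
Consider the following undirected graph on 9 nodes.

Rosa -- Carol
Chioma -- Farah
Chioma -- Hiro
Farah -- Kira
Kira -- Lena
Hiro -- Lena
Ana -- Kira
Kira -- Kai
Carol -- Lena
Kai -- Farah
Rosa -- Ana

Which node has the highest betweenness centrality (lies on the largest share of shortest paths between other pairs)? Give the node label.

Unnormalized betweenness of each node: Ana:7/2, Carol:5/2, Chioma:3/2, Farah:4, Hiro:5/2, Kai:0, Kira:12, Lena:9, Rosa:1.
Kira has the largest value, 12, making it the main broker — the node through which the most shortest paths run.

Kira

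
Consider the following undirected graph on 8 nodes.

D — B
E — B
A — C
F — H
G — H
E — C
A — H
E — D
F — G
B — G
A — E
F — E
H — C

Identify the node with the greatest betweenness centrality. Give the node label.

E

Unnormalized betweenness of each node: A:7/12, B:7/4, C:7/12, D:0, E:29/4, F:13/12, G:7/4, H:3.
E has the largest value, 29/4, making it the main broker — the node through which the most shortest paths run.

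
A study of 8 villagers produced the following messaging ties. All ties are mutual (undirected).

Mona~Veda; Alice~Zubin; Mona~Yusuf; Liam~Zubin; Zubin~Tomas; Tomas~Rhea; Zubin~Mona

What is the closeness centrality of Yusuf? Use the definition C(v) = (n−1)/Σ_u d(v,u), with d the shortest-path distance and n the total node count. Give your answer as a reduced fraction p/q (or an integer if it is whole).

Distances from Yusuf: Alice:3, Liam:3, Mona:1, Rhea:4, Tomas:3, Veda:2, Zubin:2. Sum = 18.
n = 8, so closeness = 7/18.

7/18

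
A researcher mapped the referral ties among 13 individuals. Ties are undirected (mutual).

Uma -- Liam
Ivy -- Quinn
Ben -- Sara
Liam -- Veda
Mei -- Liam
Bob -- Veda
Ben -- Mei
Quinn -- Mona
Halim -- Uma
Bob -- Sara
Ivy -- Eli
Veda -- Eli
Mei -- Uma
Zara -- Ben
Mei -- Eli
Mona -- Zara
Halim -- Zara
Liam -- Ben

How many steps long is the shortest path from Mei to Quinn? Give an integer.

One shortest route is Mei – Eli – Ivy – Quinn, which uses 3 edges, and at distance 2 from Mei we only reach {Halim, Ivy, Sara, Veda, Zara}, which does not include Quinn. So d(Mei,Quinn) = 3.

3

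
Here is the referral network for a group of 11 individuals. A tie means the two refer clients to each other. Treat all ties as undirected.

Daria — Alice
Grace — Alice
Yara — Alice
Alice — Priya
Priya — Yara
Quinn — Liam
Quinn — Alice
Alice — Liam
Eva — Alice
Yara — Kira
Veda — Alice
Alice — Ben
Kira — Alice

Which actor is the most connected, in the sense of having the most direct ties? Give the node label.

Alice

Degrees — Alice:10, Ben:1, Daria:1, Eva:1, Grace:1, Kira:2, Liam:2, Priya:2, Quinn:2, Veda:1, Yara:3.
The maximum is 10, attained only by Alice.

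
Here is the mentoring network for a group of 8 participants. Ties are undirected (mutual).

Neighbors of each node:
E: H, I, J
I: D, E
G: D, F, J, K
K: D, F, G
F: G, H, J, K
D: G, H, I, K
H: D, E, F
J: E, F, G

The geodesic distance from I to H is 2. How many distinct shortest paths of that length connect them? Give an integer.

2

The shortest distance is 2. The length-2 paths are: I–D–H; I–E–H.
That gives 2 distinct shortest paths.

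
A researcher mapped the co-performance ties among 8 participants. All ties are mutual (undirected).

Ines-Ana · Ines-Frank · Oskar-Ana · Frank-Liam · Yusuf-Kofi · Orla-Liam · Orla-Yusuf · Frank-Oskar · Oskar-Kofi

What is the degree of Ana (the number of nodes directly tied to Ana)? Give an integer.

2

Ana is directly tied to Ines and Oskar. That is 2 neighbors, so the degree of Ana is 2.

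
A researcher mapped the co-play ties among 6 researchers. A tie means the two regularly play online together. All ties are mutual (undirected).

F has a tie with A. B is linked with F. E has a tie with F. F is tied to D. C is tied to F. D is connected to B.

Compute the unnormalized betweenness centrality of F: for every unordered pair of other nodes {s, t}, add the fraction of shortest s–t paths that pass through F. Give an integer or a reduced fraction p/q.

9

Pairs whose geodesics pass through F — C–B: 1; C–A: 1; C–E: 1; C–D: 1; B–A: 1; B–E: 1; A–E: 1; A–D: 1; E–D: 1.
All other pairs contribute 0.
Summing the contributions gives betweenness(F) = 9.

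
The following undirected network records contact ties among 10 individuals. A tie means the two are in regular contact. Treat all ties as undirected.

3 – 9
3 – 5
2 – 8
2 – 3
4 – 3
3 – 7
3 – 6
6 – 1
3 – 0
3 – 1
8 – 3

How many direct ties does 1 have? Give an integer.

2

1 is directly tied to 3 and 6. That is 2 neighbors, so the degree of 1 is 2.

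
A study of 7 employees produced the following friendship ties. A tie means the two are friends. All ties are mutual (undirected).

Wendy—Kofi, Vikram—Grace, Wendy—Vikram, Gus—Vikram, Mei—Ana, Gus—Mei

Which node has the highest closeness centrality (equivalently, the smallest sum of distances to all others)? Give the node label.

Vikram

Farness (sum of distances to all others) for each node — Ana:19, Grace:15, Gus:11, Kofi:18, Mei:14, Vikram:10, Wendy:13.
The smallest farness is 10, for Vikram, so Vikram has the highest closeness.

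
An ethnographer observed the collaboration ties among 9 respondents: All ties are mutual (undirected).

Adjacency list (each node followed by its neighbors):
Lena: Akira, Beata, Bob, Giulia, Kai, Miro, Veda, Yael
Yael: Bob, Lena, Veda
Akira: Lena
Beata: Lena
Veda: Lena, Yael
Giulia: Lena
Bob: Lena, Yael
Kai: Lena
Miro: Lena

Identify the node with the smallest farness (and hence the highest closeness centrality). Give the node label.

Lena

Farness (sum of distances to all others) for each node — Akira:15, Beata:15, Bob:14, Giulia:15, Kai:15, Lena:8, Miro:15, Veda:14, Yael:13.
The smallest farness is 8, for Lena, so Lena has the highest closeness.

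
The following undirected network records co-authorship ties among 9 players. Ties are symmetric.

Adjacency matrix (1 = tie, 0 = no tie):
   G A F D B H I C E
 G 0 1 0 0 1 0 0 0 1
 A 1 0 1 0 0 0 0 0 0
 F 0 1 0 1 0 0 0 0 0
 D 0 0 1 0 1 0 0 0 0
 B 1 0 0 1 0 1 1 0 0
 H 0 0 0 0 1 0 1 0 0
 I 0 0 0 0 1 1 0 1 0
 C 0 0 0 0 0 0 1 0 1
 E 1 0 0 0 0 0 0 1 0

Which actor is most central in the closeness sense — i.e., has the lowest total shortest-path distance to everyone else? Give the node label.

Farness (sum of distances to all others) for each node — A:17, B:12, C:18, D:16, E:17, F:19, G:13, H:17, I:15.
The smallest farness is 12, for B, so B has the highest closeness.

B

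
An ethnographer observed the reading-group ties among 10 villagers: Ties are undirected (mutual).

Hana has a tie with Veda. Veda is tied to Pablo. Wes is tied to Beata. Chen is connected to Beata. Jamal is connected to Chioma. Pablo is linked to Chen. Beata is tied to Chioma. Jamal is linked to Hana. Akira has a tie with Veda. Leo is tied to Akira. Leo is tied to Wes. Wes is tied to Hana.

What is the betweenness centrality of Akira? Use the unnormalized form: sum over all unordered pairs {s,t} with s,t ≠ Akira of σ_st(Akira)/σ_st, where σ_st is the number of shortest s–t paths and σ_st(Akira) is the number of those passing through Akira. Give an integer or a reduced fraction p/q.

Pairs whose geodesics pass through Akira — Pablo–Leo: 1; Veda–Leo: 1.
All other pairs contribute 0.
Summing the contributions gives betweenness(Akira) = 2.

2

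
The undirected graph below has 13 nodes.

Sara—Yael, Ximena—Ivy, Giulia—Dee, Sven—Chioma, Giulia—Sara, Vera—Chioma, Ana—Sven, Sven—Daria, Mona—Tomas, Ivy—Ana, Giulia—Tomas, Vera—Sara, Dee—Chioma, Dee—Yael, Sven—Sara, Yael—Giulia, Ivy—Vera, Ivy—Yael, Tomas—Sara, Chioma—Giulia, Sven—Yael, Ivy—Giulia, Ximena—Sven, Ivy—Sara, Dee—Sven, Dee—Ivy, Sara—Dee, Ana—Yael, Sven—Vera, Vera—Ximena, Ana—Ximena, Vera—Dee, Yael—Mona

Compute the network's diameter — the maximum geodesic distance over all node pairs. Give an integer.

3

Eccentricity of each node (its greatest distance to any other): Ana:3, Chioma:3, Daria:3, Dee:2, Giulia:3, Ivy:3, Mona:3, Sara:2, Sven:2, Tomas:3, Vera:3, Ximena:3, Yael:2.
The maximum eccentricity is 3, realized for instance by the pair Vera–Mona via Vera – Sara – Tomas – Mona. So the diameter is 3.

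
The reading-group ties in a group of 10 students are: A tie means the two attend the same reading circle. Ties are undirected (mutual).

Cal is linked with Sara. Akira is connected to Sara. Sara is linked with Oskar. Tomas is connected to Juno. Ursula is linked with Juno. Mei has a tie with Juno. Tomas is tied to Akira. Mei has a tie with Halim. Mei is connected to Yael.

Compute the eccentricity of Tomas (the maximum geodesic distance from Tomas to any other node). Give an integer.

Distances from Tomas: Akira:1, Cal:3, Halim:3, Juno:1, Mei:2, Oskar:3, Sara:2, Ursula:2, Yael:3.
The largest is 3 (to Halim, Yael, Cal, and Oskar), so the eccentricity of Tomas is 3.

3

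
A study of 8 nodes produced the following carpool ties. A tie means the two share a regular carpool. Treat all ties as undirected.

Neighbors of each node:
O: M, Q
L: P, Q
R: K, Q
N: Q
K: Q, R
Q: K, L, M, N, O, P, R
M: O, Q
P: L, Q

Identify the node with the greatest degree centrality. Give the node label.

Degrees — K:2, L:2, M:2, N:1, O:2, P:2, Q:7, R:2.
The maximum is 7, attained only by Q.

Q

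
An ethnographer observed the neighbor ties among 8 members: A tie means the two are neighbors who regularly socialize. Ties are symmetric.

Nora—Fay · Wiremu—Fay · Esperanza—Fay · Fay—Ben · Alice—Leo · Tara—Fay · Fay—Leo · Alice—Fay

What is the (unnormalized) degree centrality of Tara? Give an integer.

1

Tara is directly tied to Fay. That is 1 neighbor, so the degree of Tara is 1.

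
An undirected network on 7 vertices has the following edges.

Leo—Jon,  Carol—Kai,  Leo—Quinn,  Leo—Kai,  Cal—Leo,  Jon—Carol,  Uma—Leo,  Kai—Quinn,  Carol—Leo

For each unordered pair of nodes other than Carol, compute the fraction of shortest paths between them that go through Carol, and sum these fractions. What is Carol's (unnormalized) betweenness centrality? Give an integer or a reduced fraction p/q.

1/2

Pairs whose geodesics pass through Carol — Jon–Kai: 1/2.
All other pairs contribute 0.
Summing the contributions gives betweenness(Carol) = 1/2.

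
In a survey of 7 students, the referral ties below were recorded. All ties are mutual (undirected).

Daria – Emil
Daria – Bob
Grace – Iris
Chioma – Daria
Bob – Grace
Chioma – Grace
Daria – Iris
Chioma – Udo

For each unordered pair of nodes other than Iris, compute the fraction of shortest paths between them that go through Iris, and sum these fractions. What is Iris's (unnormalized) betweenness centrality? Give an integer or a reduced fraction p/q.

2/3

Pairs whose geodesics pass through Iris — Emil–Grace: 1/3; Grace–Daria: 1/3.
All other pairs contribute 0.
Summing the contributions gives betweenness(Iris) = 2/3.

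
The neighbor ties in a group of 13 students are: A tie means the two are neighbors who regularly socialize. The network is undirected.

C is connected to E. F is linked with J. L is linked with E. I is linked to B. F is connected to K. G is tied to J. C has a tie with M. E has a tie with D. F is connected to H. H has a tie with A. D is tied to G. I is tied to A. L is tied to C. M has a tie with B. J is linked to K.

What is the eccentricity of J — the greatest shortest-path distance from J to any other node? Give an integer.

Distances from J: A:3, B:5, C:4, D:2, E:3, F:1, G:1, H:2, I:4, K:1, L:4, M:5.
The largest is 5 (to B and M), so the eccentricity of J is 5.

5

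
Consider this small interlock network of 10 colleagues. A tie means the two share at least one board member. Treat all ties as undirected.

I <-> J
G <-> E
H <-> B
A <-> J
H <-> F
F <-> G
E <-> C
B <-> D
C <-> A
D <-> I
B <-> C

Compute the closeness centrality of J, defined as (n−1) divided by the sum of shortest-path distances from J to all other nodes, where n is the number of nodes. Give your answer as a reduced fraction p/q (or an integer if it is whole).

Distances from J: A:1, B:3, C:2, D:2, E:3, F:5, G:4, H:4, I:1. Sum = 25.
n = 10, so closeness = 9/25.

9/25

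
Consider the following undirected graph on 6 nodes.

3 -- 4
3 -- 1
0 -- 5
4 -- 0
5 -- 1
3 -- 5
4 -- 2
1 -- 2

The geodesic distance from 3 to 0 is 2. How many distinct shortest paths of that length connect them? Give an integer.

The shortest distance is 2. The length-2 paths are: 3–5–0; 3–4–0.
That gives 2 distinct shortest paths.

2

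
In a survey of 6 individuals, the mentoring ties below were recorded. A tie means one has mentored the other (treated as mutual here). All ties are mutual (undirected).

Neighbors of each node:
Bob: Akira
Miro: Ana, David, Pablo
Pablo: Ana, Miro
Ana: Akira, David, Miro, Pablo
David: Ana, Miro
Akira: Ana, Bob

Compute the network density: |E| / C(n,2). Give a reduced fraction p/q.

7/15

There are 7 edges and 6 nodes, so the maximum possible is C(6,2) = 15.
Density = 7/15.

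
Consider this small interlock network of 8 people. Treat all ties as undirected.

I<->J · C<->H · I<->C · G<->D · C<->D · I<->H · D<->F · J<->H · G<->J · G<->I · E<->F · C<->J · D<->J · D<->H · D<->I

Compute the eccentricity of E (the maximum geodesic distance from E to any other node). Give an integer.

3

Distances from E: C:3, D:2, F:1, G:3, H:3, I:3, J:3.
The largest is 3 (to I, H, C, J, and G), so the eccentricity of E is 3.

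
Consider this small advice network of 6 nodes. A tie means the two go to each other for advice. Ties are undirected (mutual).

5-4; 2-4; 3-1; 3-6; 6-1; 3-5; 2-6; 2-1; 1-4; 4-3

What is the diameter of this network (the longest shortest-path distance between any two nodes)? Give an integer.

2

Eccentricity of each node (its greatest distance to any other): 1:2, 2:2, 3:2, 4:2, 5:2, 6:2.
The maximum eccentricity is 2, realized for instance by the pair 4–6 via 4 – 1 – 6. So the diameter is 2.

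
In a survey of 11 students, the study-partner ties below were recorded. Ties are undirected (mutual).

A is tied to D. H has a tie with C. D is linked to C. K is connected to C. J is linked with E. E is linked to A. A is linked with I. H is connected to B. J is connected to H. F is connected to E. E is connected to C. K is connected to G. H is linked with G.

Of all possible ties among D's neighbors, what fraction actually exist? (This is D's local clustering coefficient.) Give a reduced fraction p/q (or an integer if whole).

D's neighbors: A and C (k = 2).
Possible neighbor pairs: C(2,2) = 1. Edges among them: none → e = 0.
Clustering(D) = 0/1.

0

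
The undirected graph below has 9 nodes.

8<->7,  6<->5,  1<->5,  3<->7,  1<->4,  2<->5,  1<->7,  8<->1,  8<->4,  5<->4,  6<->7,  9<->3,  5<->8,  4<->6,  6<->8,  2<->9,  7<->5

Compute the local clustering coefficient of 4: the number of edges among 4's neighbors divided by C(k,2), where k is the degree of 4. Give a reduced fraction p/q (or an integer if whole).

5/6

4's neighbors: 1, 5, 6, and 8 (k = 4).
Possible neighbor pairs: C(4,2) = 6. Edges among them: 1–5, 1–8, 5–6, 5–8, 6–8 → e = 5.
Clustering(4) = 5/6.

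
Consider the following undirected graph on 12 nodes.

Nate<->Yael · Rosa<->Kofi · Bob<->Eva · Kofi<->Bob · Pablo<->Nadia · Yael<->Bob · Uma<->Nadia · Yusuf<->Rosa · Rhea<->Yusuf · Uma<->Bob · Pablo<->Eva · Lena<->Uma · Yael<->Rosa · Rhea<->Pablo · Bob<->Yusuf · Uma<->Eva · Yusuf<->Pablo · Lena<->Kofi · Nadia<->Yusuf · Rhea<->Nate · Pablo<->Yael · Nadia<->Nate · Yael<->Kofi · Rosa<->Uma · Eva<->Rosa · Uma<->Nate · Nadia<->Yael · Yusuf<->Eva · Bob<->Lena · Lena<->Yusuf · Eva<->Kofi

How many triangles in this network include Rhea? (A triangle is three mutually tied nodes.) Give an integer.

Rhea's neighbors: Nate, Pablo, and Yusuf.
Neighbor pairs that are themselves tied: Rhea–Pablo–Yusuf. Each forms one triangle with Rhea, for 1 in total.

1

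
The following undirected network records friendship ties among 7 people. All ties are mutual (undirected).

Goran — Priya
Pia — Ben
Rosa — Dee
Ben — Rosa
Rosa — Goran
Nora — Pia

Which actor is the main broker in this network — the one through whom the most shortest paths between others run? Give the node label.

Unnormalized betweenness of each node: Ben:8, Dee:0, Goran:5, Nora:0, Pia:5, Priya:0, Rosa:11.
Rosa has the largest value, 11, making it the main broker — the node through which the most shortest paths run.

Rosa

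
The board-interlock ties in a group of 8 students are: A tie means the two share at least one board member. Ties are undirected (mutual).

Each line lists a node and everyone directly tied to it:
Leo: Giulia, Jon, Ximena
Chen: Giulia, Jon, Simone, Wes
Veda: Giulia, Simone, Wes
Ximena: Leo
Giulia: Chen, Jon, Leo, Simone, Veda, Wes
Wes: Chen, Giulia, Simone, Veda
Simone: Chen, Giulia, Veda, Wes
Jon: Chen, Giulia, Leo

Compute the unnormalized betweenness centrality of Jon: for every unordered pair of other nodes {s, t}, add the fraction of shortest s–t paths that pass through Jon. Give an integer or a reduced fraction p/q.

1

Pairs whose geodesics pass through Jon — Ximena–Chen: 1/2; Leo–Chen: 1/2.
All other pairs contribute 0.
Summing the contributions gives betweenness(Jon) = 1.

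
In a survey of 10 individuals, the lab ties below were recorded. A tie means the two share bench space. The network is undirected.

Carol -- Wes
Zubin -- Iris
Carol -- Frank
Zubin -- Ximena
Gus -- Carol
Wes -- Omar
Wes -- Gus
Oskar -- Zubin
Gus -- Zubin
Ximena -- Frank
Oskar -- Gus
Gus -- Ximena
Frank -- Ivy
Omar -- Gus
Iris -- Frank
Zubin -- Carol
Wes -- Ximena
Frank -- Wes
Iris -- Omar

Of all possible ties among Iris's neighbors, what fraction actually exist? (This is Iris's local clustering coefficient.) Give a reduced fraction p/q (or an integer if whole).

Iris's neighbors: Frank, Omar, and Zubin (k = 3).
Possible neighbor pairs: C(3,2) = 3. Edges among them: none → e = 0.
Clustering(Iris) = 0/3 = 0.

0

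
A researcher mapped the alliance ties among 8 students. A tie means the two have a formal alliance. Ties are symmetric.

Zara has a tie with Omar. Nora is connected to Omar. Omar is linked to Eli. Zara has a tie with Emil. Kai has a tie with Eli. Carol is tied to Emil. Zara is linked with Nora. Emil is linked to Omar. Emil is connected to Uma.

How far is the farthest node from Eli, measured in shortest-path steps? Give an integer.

3

Distances from Eli: Carol:3, Emil:2, Kai:1, Nora:2, Omar:1, Uma:3, Zara:2.
The largest is 3 (to Carol and Uma), so the eccentricity of Eli is 3.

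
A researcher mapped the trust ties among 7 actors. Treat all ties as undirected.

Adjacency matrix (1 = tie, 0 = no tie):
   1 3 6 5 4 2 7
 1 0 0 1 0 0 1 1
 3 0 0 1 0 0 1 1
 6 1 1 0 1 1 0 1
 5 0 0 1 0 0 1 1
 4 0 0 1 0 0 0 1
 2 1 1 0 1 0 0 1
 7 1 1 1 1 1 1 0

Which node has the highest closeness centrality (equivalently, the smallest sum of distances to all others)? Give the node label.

7

Farness (sum of distances to all others) for each node — 1:9, 2:8, 3:9, 4:10, 5:9, 6:7, 7:6.
The smallest farness is 6, for 7, so 7 has the highest closeness.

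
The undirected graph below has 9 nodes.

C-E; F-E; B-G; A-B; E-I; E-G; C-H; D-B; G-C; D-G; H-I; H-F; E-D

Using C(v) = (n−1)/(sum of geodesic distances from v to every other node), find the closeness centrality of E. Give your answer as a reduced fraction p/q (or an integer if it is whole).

2/3

Distances from E: A:3, B:2, C:1, D:1, F:1, G:1, H:2, I:1. Sum = 12.
n = 9, so closeness = 8/12 = 2/3.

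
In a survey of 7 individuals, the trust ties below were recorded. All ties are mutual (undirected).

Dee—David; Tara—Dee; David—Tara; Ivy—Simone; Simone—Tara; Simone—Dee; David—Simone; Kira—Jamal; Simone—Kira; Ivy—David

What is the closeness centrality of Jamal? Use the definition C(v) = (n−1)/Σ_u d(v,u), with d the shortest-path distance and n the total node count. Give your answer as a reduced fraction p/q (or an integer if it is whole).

Distances from Jamal: David:3, Dee:3, Ivy:3, Kira:1, Simone:2, Tara:3. Sum = 15.
n = 7, so closeness = 6/15 = 2/5.

2/5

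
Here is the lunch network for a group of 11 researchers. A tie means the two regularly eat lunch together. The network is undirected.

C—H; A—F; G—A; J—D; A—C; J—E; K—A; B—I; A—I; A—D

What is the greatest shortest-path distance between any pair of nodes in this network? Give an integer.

Eccentricity of each node (its greatest distance to any other): A:3, B:5, C:4, D:3, E:5, F:4, G:4, H:5, I:4, J:4, K:4.
The maximum eccentricity is 5, realized for instance by the pair H–E via H – C – A – D – J – E. So the diameter is 5.

5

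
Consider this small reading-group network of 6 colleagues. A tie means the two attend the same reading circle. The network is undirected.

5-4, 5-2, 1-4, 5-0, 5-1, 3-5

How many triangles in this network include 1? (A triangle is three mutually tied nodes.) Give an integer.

1

1's neighbors: 4 and 5.
Neighbor pairs that are themselves tied: 1–4–5. Each forms one triangle with 1, for 1 in total.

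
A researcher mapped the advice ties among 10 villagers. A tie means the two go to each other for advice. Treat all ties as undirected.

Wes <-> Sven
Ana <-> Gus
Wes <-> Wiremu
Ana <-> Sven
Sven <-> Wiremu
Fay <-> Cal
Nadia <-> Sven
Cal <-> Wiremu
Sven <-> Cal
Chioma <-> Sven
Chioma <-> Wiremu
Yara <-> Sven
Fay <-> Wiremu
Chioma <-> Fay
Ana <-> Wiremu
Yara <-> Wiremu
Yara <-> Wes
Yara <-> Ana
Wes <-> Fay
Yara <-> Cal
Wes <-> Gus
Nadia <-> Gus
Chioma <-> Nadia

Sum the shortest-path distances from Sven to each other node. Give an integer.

11

Distances from Sven: Ana:1, Cal:1, Chioma:1, Fay:2, Gus:2, Nadia:1, Wes:1, Wiremu:1, Yara:1.
Sum = 1 + 1 + 1 + 2 + 2 + 1 + 1 + 1 + 1 = 11.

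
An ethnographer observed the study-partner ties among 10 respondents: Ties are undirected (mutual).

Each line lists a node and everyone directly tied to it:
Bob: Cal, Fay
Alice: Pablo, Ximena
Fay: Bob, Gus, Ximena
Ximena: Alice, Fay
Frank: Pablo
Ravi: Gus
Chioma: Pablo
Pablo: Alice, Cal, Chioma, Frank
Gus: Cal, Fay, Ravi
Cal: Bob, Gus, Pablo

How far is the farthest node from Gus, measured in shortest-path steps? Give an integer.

Distances from Gus: Alice:3, Bob:2, Cal:1, Chioma:3, Fay:1, Frank:3, Pablo:2, Ravi:1, Ximena:2.
The largest is 3 (to Chioma, Frank, and Alice), so the eccentricity of Gus is 3.

3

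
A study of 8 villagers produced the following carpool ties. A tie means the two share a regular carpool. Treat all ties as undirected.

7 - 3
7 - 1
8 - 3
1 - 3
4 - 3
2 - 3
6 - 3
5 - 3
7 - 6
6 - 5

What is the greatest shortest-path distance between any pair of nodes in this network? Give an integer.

Eccentricity of each node (its greatest distance to any other): 1:2, 2:2, 3:1, 4:2, 5:2, 6:2, 7:2, 8:2.
The maximum eccentricity is 2, realized for instance by the pair 7–5 via 7 – 3 – 5. So the diameter is 2.

2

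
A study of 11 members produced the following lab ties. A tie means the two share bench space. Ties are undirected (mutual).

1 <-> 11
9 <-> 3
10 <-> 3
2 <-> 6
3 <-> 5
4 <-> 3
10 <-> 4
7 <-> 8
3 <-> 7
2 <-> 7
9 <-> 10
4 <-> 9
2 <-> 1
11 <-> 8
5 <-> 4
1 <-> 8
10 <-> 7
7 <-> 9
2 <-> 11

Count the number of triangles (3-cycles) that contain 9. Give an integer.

9's neighbors: 3, 4, 7, and 10.
Neighbor pairs that are themselves tied: 9–3–4; 9–3–7; 9–3–10; 9–4–10; 9–7–10. Each forms one triangle with 9, for 5 in total.

5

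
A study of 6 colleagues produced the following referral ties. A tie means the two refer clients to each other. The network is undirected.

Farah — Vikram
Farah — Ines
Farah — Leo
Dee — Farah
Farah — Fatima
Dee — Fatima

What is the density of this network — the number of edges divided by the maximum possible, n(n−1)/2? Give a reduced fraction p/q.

There are 6 edges and 6 nodes, so the maximum possible is C(6,2) = 15.
Density = 6/15 = 2/5.

2/5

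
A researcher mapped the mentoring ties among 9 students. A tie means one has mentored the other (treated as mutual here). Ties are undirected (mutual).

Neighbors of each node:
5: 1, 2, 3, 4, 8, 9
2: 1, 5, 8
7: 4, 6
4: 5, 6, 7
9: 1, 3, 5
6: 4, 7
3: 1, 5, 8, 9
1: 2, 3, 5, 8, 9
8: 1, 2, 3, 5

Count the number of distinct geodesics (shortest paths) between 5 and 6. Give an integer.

The shortest distance is 2, and the only length-2 path is 5–4–6. So there is exactly 1 shortest path.

1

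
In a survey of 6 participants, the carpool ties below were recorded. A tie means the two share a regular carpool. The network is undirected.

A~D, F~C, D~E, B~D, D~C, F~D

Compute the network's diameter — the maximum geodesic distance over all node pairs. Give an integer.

2

Eccentricity of each node (its greatest distance to any other): A:2, B:2, C:2, D:1, E:2, F:2.
The maximum eccentricity is 2, realized for instance by the pair B–A via B – D – A. So the diameter is 2.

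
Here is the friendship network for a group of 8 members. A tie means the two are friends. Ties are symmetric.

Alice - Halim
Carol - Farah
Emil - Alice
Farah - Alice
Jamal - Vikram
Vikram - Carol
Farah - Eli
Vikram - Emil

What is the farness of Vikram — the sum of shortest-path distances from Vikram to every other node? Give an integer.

Distances from Vikram: Alice:2, Carol:1, Eli:3, Emil:1, Farah:2, Halim:3, Jamal:1.
Sum = 2 + 1 + 3 + 1 + 2 + 3 + 1 = 13.

13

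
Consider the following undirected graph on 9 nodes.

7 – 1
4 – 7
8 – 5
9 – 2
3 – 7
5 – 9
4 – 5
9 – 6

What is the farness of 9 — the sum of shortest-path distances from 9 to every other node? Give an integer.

18

Distances from 9: 1:4, 2:1, 3:4, 4:2, 5:1, 6:1, 7:3, 8:2.
Sum = 4 + 1 + 4 + 2 + 1 + 1 + 3 + 2 = 18.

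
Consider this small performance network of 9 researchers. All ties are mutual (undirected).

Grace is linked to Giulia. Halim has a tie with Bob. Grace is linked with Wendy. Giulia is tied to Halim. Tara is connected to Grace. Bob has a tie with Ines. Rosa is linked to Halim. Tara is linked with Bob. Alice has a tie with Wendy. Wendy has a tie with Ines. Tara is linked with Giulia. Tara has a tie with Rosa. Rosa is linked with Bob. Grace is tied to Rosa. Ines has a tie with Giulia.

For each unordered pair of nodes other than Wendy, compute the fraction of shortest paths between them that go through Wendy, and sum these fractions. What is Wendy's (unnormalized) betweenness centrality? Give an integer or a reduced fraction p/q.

15/2

Pairs whose geodesics pass through Wendy — Halim–Alice: 4/4; Alice–Tara: 1; Alice–Rosa: 1; Alice–Grace: 1; Alice–Bob: 1; Alice–Giulia: 2/2; Alice–Ines: 1; Grace–Ines: 1/2.
All other pairs contribute 0.
Summing the contributions gives betweenness(Wendy) = 15/2.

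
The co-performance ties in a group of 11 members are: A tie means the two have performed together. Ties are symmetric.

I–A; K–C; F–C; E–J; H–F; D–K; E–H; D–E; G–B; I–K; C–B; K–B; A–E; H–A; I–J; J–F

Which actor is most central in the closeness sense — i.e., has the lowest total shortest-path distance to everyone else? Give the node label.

K

Farness (sum of distances to all others) for each node — A:21, B:21, C:19, D:20, E:20, F:19, G:30, H:21, I:18, J:20, K:17.
The smallest farness is 17, for K, so K has the highest closeness.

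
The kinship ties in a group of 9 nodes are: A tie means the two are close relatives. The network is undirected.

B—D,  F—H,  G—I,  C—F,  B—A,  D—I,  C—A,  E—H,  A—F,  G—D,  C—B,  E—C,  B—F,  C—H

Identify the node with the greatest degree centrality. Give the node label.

Degrees — A:3, B:4, C:5, D:3, E:2, F:4, G:2, H:3, I:2.
The maximum is 5, attained only by C.

C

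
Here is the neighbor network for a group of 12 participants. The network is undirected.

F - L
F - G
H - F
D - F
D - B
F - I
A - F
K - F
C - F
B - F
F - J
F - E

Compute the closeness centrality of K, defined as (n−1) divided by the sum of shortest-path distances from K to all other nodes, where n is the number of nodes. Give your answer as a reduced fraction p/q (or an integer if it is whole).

11/21

Distances from K: A:2, B:2, C:2, D:2, E:2, F:1, G:2, H:2, I:2, J:2, L:2. Sum = 21.
n = 12, so closeness = 11/21.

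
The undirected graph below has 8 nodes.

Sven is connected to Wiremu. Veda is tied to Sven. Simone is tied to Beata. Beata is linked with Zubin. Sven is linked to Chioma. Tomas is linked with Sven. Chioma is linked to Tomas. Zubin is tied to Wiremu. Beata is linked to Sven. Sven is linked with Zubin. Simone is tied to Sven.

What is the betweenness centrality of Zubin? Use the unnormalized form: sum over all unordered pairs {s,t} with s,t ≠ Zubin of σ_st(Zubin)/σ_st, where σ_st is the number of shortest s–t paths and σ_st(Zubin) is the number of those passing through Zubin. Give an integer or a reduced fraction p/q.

1/2

Pairs whose geodesics pass through Zubin — Wiremu–Beata: 1/2.
All other pairs contribute 0.
Summing the contributions gives betweenness(Zubin) = 1/2.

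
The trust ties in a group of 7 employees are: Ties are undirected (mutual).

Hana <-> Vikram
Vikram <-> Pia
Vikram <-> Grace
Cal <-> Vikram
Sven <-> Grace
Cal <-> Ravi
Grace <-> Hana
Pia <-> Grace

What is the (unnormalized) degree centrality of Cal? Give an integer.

2

Cal is directly tied to Ravi and Vikram. That is 2 neighbors, so the degree of Cal is 2.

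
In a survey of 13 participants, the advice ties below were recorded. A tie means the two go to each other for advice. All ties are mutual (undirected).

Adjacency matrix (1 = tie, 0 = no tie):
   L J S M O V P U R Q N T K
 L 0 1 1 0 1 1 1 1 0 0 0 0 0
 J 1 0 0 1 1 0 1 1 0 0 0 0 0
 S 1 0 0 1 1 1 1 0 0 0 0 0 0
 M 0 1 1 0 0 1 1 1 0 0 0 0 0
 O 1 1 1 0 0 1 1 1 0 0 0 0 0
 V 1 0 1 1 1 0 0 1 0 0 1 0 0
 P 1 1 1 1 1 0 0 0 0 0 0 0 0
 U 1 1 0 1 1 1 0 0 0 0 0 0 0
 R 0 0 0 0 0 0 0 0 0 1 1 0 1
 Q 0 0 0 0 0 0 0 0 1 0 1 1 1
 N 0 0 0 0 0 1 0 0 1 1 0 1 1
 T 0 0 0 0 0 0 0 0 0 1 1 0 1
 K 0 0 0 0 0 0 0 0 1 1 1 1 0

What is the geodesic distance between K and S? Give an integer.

One shortest route is K – N – V – S, which uses 3 edges, and at distance 2 from K we only reach {V}, which does not include S. So d(K,S) = 3.

3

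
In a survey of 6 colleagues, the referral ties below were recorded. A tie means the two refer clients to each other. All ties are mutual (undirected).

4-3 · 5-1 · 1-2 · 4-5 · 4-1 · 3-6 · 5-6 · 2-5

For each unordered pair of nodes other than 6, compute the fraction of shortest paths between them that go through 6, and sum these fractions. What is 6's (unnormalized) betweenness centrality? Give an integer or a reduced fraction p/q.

Pairs whose geodesics pass through 6 — 5–3: 1/2; 2–3: 1/3.
All other pairs contribute 0.
Summing the contributions gives betweenness(6) = 5/6.

5/6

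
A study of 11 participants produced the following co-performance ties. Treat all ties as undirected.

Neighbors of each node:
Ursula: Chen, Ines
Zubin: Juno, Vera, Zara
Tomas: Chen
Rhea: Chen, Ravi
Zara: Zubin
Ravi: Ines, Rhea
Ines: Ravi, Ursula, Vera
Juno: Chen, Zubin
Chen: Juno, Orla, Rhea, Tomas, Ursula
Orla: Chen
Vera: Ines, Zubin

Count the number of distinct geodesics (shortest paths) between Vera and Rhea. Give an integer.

The shortest distance is 3, and the only length-3 path is Vera–Ines–Ravi–Rhea. So there is exactly 1 shortest path.

1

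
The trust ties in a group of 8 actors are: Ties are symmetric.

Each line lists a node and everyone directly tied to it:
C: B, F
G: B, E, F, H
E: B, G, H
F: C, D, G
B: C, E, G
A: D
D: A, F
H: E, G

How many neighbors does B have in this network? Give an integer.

3

B is directly tied to C, E, and G. That is 3 neighbors, so the degree of B is 3.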